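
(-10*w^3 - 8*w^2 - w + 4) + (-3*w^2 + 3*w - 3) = -10*w^3 - 11*w^2 + 2*w + 1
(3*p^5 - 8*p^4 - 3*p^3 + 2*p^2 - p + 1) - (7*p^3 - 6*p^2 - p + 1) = 3*p^5 - 8*p^4 - 10*p^3 + 8*p^2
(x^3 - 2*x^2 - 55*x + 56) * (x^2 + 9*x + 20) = x^5 + 7*x^4 - 53*x^3 - 479*x^2 - 596*x + 1120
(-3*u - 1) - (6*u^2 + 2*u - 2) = -6*u^2 - 5*u + 1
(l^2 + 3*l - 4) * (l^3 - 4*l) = l^5 + 3*l^4 - 8*l^3 - 12*l^2 + 16*l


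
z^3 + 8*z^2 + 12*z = z*(z + 2)*(z + 6)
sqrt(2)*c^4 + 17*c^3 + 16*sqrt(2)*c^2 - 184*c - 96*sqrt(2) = (c - 2*sqrt(2))*(c + 4*sqrt(2))*(c + 6*sqrt(2))*(sqrt(2)*c + 1)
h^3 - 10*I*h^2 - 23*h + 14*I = (h - 7*I)*(h - 2*I)*(h - I)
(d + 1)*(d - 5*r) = d^2 - 5*d*r + d - 5*r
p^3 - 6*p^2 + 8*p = p*(p - 4)*(p - 2)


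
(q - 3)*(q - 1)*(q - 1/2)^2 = q^4 - 5*q^3 + 29*q^2/4 - 4*q + 3/4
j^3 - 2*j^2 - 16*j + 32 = (j - 4)*(j - 2)*(j + 4)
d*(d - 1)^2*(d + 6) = d^4 + 4*d^3 - 11*d^2 + 6*d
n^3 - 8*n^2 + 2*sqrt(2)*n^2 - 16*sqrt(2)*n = n*(n - 8)*(n + 2*sqrt(2))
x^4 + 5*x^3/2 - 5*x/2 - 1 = (x - 1)*(x + 1/2)*(x + 1)*(x + 2)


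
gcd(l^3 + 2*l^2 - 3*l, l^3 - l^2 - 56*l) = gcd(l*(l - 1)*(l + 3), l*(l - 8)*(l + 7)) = l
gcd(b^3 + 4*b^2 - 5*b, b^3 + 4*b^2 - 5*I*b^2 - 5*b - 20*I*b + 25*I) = b^2 + 4*b - 5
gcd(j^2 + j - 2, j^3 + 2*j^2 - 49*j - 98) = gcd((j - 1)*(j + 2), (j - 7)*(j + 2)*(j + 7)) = j + 2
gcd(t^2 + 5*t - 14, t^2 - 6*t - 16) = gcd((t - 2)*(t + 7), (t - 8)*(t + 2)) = 1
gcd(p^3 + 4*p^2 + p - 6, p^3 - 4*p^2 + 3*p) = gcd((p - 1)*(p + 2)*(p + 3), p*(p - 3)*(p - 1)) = p - 1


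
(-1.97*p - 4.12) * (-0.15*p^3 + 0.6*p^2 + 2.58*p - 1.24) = 0.2955*p^4 - 0.564*p^3 - 7.5546*p^2 - 8.1868*p + 5.1088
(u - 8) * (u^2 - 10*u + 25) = u^3 - 18*u^2 + 105*u - 200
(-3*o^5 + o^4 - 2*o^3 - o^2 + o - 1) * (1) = -3*o^5 + o^4 - 2*o^3 - o^2 + o - 1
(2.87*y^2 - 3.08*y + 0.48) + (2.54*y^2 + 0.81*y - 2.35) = 5.41*y^2 - 2.27*y - 1.87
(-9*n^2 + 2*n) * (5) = -45*n^2 + 10*n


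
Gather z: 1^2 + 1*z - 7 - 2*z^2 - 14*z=-2*z^2 - 13*z - 6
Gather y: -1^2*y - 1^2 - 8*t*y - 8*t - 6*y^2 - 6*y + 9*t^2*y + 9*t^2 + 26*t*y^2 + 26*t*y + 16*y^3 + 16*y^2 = 9*t^2 - 8*t + 16*y^3 + y^2*(26*t + 10) + y*(9*t^2 + 18*t - 7) - 1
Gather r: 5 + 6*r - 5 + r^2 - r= r^2 + 5*r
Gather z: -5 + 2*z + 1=2*z - 4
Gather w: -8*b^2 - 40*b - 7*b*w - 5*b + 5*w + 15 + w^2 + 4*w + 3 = -8*b^2 - 45*b + w^2 + w*(9 - 7*b) + 18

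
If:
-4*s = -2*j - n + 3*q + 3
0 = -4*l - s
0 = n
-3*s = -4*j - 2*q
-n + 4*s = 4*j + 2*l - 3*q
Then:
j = -27/13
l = 15/26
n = 0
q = 9/13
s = -30/13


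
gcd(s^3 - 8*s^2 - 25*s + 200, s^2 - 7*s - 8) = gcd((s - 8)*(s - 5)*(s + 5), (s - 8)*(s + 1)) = s - 8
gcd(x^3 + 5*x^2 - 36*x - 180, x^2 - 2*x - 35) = x + 5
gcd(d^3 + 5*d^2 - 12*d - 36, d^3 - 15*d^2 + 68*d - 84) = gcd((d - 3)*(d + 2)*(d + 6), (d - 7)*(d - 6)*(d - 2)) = 1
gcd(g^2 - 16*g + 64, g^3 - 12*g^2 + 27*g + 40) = g - 8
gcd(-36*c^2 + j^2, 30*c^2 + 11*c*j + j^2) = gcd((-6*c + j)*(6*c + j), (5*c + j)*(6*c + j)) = 6*c + j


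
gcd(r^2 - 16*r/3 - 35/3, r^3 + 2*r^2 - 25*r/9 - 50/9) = r + 5/3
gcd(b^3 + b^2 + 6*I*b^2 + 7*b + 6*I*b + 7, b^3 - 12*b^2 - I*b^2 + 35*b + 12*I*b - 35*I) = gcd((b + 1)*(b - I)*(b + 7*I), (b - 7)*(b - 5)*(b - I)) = b - I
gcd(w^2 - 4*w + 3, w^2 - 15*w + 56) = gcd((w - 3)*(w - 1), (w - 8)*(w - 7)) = 1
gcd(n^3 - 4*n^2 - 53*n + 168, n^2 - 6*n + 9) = n - 3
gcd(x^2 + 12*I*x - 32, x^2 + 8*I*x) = x + 8*I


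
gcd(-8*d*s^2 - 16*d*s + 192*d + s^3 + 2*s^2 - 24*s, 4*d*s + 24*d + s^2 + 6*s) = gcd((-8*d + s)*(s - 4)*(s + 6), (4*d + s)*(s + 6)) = s + 6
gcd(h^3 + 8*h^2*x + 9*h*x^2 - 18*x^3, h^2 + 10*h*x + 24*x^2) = h + 6*x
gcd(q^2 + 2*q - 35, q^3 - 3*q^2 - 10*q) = q - 5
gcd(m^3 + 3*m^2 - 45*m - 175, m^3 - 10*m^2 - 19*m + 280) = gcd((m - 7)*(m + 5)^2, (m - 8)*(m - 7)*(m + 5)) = m^2 - 2*m - 35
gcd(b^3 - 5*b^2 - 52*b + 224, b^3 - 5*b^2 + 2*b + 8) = b - 4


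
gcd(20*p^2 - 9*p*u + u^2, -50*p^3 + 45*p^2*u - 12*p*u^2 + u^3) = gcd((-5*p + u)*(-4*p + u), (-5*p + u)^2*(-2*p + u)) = 5*p - u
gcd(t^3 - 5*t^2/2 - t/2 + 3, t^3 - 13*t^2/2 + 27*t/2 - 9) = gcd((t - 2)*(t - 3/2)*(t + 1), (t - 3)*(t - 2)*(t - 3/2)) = t^2 - 7*t/2 + 3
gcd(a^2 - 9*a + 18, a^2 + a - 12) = a - 3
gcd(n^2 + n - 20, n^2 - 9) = 1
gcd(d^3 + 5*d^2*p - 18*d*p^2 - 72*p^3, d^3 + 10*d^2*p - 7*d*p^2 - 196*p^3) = -d + 4*p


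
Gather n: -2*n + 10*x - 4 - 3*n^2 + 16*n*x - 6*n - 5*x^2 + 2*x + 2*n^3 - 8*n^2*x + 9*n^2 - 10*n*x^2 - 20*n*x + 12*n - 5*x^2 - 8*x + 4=2*n^3 + n^2*(6 - 8*x) + n*(-10*x^2 - 4*x + 4) - 10*x^2 + 4*x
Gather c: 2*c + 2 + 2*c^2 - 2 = 2*c^2 + 2*c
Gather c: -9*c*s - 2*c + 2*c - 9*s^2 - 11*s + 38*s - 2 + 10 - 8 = -9*c*s - 9*s^2 + 27*s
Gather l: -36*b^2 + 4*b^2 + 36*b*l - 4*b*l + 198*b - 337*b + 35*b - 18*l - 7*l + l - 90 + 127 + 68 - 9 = -32*b^2 - 104*b + l*(32*b - 24) + 96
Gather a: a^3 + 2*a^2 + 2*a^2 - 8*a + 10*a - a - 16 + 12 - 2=a^3 + 4*a^2 + a - 6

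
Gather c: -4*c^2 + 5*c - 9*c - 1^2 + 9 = -4*c^2 - 4*c + 8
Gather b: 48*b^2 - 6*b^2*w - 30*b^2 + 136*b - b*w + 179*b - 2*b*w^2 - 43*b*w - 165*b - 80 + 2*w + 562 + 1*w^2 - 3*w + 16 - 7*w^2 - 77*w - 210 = b^2*(18 - 6*w) + b*(-2*w^2 - 44*w + 150) - 6*w^2 - 78*w + 288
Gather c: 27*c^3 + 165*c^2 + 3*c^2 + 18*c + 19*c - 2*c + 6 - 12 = 27*c^3 + 168*c^2 + 35*c - 6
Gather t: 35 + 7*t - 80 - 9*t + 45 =-2*t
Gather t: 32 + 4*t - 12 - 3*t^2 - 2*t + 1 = -3*t^2 + 2*t + 21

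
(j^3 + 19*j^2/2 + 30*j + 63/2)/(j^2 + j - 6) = (2*j^2 + 13*j + 21)/(2*(j - 2))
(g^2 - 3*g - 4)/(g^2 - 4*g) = (g + 1)/g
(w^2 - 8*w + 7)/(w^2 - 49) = (w - 1)/(w + 7)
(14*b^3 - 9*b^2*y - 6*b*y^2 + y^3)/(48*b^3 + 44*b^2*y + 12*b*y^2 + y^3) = (7*b^2 - 8*b*y + y^2)/(24*b^2 + 10*b*y + y^2)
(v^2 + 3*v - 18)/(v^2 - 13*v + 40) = (v^2 + 3*v - 18)/(v^2 - 13*v + 40)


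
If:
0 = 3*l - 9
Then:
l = 3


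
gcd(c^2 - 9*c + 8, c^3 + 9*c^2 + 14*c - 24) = c - 1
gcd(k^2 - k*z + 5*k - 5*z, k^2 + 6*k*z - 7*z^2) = -k + z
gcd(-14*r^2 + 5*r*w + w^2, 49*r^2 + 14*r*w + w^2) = 7*r + w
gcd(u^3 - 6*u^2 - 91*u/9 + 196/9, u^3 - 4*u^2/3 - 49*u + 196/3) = u^2 - 25*u/3 + 28/3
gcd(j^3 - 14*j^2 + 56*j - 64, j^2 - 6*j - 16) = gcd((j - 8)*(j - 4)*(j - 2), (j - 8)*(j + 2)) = j - 8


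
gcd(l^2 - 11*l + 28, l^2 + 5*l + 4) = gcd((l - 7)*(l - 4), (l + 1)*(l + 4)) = 1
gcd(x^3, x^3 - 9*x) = x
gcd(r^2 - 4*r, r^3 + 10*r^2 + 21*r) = r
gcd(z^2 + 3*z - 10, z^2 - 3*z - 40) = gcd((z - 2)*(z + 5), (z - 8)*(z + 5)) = z + 5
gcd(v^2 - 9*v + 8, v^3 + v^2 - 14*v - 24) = 1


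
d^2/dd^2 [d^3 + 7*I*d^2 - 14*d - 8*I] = 6*d + 14*I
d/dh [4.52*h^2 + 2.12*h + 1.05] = 9.04*h + 2.12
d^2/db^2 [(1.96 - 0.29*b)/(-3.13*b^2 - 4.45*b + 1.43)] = ((9.6886 - 5.4462*b)*(3.13*b^2 + 4.45*b - 1.43) + (0.29*b - 1.96)*(6.26*b + 4.45)*(12.52*b + 8.9))/(3.13*b^2 + 4.45*b - 1.43)^3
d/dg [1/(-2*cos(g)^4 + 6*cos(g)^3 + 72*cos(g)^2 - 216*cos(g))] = (-4*cos(g)^3 + 9*cos(g)^2 + 72*cos(g) - 108)*sin(g)/(2*(cos(g)^3 - 3*cos(g)^2 - 36*cos(g) + 108)^2*cos(g)^2)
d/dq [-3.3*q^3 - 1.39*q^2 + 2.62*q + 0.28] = -9.9*q^2 - 2.78*q + 2.62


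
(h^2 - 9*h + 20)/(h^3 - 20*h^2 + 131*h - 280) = (h - 4)/(h^2 - 15*h + 56)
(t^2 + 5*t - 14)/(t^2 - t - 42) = (-t^2 - 5*t + 14)/(-t^2 + t + 42)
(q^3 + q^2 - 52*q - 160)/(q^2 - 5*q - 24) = (q^2 + 9*q + 20)/(q + 3)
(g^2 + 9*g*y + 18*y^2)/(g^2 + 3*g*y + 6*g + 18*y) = (g + 6*y)/(g + 6)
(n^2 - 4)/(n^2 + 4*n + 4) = (n - 2)/(n + 2)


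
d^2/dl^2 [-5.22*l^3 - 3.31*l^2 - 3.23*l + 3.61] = -31.32*l - 6.62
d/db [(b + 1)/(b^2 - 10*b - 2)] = (b^2 - 10*b - 2*(b - 5)*(b + 1) - 2)/(-b^2 + 10*b + 2)^2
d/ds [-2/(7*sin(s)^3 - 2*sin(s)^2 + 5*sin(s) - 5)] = 2*(21*sin(s)^2 - 4*sin(s) + 5)*cos(s)/(7*sin(s)^3 - 2*sin(s)^2 + 5*sin(s) - 5)^2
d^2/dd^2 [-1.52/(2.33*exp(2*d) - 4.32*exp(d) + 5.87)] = (-1.52*(4.66*exp(d) - 4.32)*(9.32*exp(d) - 8.64)*exp(d) + (14.1664*exp(d) - 6.5664)*(2.33*exp(2*d) - 4.32*exp(d) + 5.87))*exp(d)/(2.33*exp(2*d) - 4.32*exp(d) + 5.87)^3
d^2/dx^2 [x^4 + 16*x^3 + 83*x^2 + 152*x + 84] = 12*x^2 + 96*x + 166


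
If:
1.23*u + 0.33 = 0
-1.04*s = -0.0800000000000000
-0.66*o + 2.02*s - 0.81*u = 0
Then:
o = 0.56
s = 0.08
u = -0.27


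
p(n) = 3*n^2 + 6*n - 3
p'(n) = 6*n + 6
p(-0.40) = -4.92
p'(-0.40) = 3.60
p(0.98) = 5.76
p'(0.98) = 11.88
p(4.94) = 99.85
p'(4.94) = 35.64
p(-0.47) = -5.16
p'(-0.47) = 3.18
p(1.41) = 11.42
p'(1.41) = 14.46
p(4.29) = 77.95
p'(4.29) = 31.74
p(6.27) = 152.56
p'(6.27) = 43.62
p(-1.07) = -5.99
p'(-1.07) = -0.42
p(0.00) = -3.00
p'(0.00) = 6.00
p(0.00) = -3.00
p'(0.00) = 6.00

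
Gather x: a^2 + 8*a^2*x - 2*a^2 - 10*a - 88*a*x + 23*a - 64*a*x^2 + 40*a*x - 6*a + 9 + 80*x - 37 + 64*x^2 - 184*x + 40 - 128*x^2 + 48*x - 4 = -a^2 + 7*a + x^2*(-64*a - 64) + x*(8*a^2 - 48*a - 56) + 8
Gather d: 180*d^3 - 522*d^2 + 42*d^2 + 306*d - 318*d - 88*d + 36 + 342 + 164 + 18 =180*d^3 - 480*d^2 - 100*d + 560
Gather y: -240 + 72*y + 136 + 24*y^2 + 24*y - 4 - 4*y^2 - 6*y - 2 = 20*y^2 + 90*y - 110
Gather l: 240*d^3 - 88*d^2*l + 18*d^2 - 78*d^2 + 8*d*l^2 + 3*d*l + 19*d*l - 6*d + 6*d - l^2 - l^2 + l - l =240*d^3 - 60*d^2 + l^2*(8*d - 2) + l*(-88*d^2 + 22*d)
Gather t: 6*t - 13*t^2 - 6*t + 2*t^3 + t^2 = 2*t^3 - 12*t^2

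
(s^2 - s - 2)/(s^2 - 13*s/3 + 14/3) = 3*(s + 1)/(3*s - 7)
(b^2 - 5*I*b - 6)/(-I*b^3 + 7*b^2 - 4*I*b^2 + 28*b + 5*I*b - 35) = (I*b^2 + 5*b - 6*I)/(b^3 + b^2*(4 + 7*I) + b*(-5 + 28*I) - 35*I)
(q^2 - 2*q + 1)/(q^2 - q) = (q - 1)/q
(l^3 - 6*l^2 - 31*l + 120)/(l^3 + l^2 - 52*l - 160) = (l - 3)/(l + 4)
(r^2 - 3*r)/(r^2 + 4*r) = (r - 3)/(r + 4)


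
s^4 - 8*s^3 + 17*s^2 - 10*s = s*(s - 5)*(s - 2)*(s - 1)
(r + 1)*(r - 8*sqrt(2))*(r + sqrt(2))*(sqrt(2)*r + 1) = sqrt(2)*r^4 - 13*r^3 + sqrt(2)*r^3 - 23*sqrt(2)*r^2 - 13*r^2 - 23*sqrt(2)*r - 16*r - 16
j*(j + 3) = j^2 + 3*j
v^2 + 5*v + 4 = (v + 1)*(v + 4)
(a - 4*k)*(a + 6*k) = a^2 + 2*a*k - 24*k^2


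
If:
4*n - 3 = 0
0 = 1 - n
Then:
No Solution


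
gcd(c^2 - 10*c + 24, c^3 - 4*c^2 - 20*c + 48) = c - 6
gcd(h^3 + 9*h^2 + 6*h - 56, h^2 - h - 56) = h + 7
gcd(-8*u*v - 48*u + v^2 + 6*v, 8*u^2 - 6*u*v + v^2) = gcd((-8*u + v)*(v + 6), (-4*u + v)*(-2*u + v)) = 1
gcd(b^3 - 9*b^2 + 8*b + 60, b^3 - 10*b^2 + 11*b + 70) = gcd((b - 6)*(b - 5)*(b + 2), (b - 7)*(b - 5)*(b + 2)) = b^2 - 3*b - 10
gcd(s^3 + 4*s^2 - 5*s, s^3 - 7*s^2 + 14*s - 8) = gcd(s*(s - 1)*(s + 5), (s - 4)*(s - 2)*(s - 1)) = s - 1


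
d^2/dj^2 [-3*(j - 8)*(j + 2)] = -6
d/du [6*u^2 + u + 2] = 12*u + 1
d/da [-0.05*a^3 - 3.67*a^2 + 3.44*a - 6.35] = -0.15*a^2 - 7.34*a + 3.44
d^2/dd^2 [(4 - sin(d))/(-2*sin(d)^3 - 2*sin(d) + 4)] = (-2*sin(d)^7 + 18*sin(d)^6 + 5*sin(d)^5 - 33*sin(d)^4 + 35*sin(d)^3 + sin(d)^2 - 22*sin(d) - 2)/(sin(d)^3 + sin(d) - 2)^3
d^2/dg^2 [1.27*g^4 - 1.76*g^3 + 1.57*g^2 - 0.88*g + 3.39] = 15.24*g^2 - 10.56*g + 3.14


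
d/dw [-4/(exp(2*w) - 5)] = 8*exp(2*w)/(exp(2*w) - 5)^2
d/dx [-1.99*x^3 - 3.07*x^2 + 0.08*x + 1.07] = -5.97*x^2 - 6.14*x + 0.08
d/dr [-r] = -1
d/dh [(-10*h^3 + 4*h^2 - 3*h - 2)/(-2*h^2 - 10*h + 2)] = (10*h^4 + 100*h^3 - 53*h^2 + 4*h - 13)/(2*(h^4 + 10*h^3 + 23*h^2 - 10*h + 1))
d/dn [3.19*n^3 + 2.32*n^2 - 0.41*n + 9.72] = 9.57*n^2 + 4.64*n - 0.41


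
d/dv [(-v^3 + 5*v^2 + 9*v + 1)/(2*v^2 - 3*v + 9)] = 2*(-v^4 + 3*v^3 - 30*v^2 + 43*v + 42)/(4*v^4 - 12*v^3 + 45*v^2 - 54*v + 81)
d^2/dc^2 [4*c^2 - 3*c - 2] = 8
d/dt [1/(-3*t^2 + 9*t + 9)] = (2*t - 3)/(3*(-t^2 + 3*t + 3)^2)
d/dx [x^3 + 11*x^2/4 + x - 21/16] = 3*x^2 + 11*x/2 + 1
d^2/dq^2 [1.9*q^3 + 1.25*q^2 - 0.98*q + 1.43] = 11.4*q + 2.5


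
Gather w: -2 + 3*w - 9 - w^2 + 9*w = -w^2 + 12*w - 11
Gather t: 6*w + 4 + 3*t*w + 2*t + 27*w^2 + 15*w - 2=t*(3*w + 2) + 27*w^2 + 21*w + 2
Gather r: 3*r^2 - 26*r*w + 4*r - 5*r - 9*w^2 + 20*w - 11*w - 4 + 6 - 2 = 3*r^2 + r*(-26*w - 1) - 9*w^2 + 9*w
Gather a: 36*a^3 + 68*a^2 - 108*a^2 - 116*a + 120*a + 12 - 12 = 36*a^3 - 40*a^2 + 4*a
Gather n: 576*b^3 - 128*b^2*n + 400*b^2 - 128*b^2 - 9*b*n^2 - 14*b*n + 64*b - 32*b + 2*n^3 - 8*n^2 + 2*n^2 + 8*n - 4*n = 576*b^3 + 272*b^2 + 32*b + 2*n^3 + n^2*(-9*b - 6) + n*(-128*b^2 - 14*b + 4)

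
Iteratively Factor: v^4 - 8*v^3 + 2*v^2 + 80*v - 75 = (v - 5)*(v^3 - 3*v^2 - 13*v + 15) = (v - 5)*(v + 3)*(v^2 - 6*v + 5) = (v - 5)^2*(v + 3)*(v - 1)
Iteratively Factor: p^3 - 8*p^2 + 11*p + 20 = (p - 5)*(p^2 - 3*p - 4) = (p - 5)*(p + 1)*(p - 4)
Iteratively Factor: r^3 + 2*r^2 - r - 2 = (r - 1)*(r^2 + 3*r + 2) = (r - 1)*(r + 2)*(r + 1)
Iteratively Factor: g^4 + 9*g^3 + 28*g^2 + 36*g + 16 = (g + 2)*(g^3 + 7*g^2 + 14*g + 8) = (g + 1)*(g + 2)*(g^2 + 6*g + 8) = (g + 1)*(g + 2)*(g + 4)*(g + 2)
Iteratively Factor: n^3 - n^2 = (n)*(n^2 - n) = n^2*(n - 1)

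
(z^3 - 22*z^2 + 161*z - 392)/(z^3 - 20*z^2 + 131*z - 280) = (z - 7)/(z - 5)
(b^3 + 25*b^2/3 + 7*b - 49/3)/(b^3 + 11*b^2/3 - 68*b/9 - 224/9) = 3*(b^2 + 6*b - 7)/(3*b^2 + 4*b - 32)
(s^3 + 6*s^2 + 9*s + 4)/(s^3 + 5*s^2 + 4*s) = (s + 1)/s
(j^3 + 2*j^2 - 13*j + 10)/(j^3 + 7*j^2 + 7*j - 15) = (j - 2)/(j + 3)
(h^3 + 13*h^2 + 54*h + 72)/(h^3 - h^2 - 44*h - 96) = (h + 6)/(h - 8)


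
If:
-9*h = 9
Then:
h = -1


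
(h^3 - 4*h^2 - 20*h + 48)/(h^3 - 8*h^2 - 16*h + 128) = (h^2 - 8*h + 12)/(h^2 - 12*h + 32)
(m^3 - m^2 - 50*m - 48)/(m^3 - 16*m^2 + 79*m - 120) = (m^2 + 7*m + 6)/(m^2 - 8*m + 15)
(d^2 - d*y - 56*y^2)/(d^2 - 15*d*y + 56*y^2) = (-d - 7*y)/(-d + 7*y)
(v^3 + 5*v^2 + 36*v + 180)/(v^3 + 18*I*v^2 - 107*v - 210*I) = (v^2 + v*(5 - 6*I) - 30*I)/(v^2 + 12*I*v - 35)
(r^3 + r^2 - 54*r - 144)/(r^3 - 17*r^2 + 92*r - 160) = (r^2 + 9*r + 18)/(r^2 - 9*r + 20)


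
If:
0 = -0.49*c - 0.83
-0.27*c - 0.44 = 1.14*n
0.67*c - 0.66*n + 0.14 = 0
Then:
No Solution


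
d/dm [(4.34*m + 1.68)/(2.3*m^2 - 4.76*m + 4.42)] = (-9.982*m^2 - 7.728*m + 27.1796)/(5.29*m^4 - 21.896*m^3 + 42.9896*m^2 - 42.0784*m + 19.5364)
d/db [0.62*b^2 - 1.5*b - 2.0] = 1.24*b - 1.5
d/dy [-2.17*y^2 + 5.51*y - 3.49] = 5.51 - 4.34*y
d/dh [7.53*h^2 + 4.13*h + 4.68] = 15.06*h + 4.13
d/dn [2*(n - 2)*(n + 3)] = 4*n + 2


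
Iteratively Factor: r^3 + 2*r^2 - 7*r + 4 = (r - 1)*(r^2 + 3*r - 4) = (r - 1)^2*(r + 4)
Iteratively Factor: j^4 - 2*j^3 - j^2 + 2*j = (j - 2)*(j^3 - j) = (j - 2)*(j - 1)*(j^2 + j) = j*(j - 2)*(j - 1)*(j + 1)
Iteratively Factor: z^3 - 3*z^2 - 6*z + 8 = (z - 4)*(z^2 + z - 2) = (z - 4)*(z - 1)*(z + 2)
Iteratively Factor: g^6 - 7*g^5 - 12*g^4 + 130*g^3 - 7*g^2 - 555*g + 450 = (g - 5)*(g^5 - 2*g^4 - 22*g^3 + 20*g^2 + 93*g - 90) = (g - 5)*(g - 2)*(g^4 - 22*g^2 - 24*g + 45) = (g - 5)*(g - 2)*(g + 3)*(g^3 - 3*g^2 - 13*g + 15) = (g - 5)^2*(g - 2)*(g + 3)*(g^2 + 2*g - 3) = (g - 5)^2*(g - 2)*(g - 1)*(g + 3)*(g + 3)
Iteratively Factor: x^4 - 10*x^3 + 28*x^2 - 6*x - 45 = (x - 5)*(x^3 - 5*x^2 + 3*x + 9) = (x - 5)*(x + 1)*(x^2 - 6*x + 9) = (x - 5)*(x - 3)*(x + 1)*(x - 3)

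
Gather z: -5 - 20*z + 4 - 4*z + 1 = -24*z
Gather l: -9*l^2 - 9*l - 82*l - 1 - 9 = -9*l^2 - 91*l - 10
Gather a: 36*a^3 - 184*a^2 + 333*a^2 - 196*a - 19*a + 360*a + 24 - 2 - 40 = 36*a^3 + 149*a^2 + 145*a - 18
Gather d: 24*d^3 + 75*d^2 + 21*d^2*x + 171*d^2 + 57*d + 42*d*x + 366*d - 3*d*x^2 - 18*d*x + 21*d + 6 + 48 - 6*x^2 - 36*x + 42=24*d^3 + d^2*(21*x + 246) + d*(-3*x^2 + 24*x + 444) - 6*x^2 - 36*x + 96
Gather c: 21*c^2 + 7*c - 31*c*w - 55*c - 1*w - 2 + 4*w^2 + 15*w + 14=21*c^2 + c*(-31*w - 48) + 4*w^2 + 14*w + 12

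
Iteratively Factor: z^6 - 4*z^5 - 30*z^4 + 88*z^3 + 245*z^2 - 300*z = (z - 5)*(z^5 + z^4 - 25*z^3 - 37*z^2 + 60*z) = (z - 5)*(z + 3)*(z^4 - 2*z^3 - 19*z^2 + 20*z) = (z - 5)*(z + 3)*(z + 4)*(z^3 - 6*z^2 + 5*z) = (z - 5)*(z - 1)*(z + 3)*(z + 4)*(z^2 - 5*z) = z*(z - 5)*(z - 1)*(z + 3)*(z + 4)*(z - 5)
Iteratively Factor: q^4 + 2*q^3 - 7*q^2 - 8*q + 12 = (q - 1)*(q^3 + 3*q^2 - 4*q - 12) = (q - 2)*(q - 1)*(q^2 + 5*q + 6) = (q - 2)*(q - 1)*(q + 2)*(q + 3)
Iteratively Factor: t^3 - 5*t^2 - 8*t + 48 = (t - 4)*(t^2 - t - 12) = (t - 4)^2*(t + 3)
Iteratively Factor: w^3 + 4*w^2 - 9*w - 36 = (w + 4)*(w^2 - 9) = (w + 3)*(w + 4)*(w - 3)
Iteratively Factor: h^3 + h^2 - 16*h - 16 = (h + 4)*(h^2 - 3*h - 4) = (h + 1)*(h + 4)*(h - 4)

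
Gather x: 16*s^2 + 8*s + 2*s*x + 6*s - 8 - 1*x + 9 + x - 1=16*s^2 + 2*s*x + 14*s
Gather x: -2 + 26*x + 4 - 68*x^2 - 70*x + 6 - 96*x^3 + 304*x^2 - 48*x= -96*x^3 + 236*x^2 - 92*x + 8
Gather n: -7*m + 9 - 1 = 8 - 7*m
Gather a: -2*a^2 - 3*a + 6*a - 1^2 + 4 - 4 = -2*a^2 + 3*a - 1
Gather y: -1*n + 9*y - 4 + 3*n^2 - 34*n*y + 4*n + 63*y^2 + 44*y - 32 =3*n^2 + 3*n + 63*y^2 + y*(53 - 34*n) - 36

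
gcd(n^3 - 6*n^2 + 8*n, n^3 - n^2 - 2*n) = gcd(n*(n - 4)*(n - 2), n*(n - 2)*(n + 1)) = n^2 - 2*n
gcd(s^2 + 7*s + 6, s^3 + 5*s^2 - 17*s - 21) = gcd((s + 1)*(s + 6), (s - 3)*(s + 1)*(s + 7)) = s + 1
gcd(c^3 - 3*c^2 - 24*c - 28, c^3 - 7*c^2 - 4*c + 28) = c^2 - 5*c - 14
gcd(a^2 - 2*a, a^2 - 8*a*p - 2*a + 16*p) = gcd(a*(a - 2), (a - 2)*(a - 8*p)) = a - 2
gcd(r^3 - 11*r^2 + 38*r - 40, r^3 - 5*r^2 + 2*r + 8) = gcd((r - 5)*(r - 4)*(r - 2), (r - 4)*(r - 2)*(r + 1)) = r^2 - 6*r + 8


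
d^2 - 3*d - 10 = (d - 5)*(d + 2)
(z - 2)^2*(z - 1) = z^3 - 5*z^2 + 8*z - 4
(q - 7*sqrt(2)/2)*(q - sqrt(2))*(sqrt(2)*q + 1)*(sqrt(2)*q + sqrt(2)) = 2*q^4 - 8*sqrt(2)*q^3 + 2*q^3 - 8*sqrt(2)*q^2 + 5*q^2 + 5*q + 7*sqrt(2)*q + 7*sqrt(2)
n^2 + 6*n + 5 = (n + 1)*(n + 5)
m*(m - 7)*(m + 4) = m^3 - 3*m^2 - 28*m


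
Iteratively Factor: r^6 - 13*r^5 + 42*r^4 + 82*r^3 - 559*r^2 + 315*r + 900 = (r - 3)*(r^5 - 10*r^4 + 12*r^3 + 118*r^2 - 205*r - 300) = (r - 4)*(r - 3)*(r^4 - 6*r^3 - 12*r^2 + 70*r + 75) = (r - 4)*(r - 3)*(r + 1)*(r^3 - 7*r^2 - 5*r + 75) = (r - 4)*(r - 3)*(r + 1)*(r + 3)*(r^2 - 10*r + 25) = (r - 5)*(r - 4)*(r - 3)*(r + 1)*(r + 3)*(r - 5)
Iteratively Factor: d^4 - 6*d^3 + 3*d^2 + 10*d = (d + 1)*(d^3 - 7*d^2 + 10*d) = d*(d + 1)*(d^2 - 7*d + 10) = d*(d - 2)*(d + 1)*(d - 5)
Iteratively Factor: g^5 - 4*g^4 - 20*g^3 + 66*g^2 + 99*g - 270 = (g - 5)*(g^4 + g^3 - 15*g^2 - 9*g + 54) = (g - 5)*(g + 3)*(g^3 - 2*g^2 - 9*g + 18) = (g - 5)*(g + 3)^2*(g^2 - 5*g + 6) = (g - 5)*(g - 3)*(g + 3)^2*(g - 2)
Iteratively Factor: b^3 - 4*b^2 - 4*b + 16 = (b + 2)*(b^2 - 6*b + 8) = (b - 2)*(b + 2)*(b - 4)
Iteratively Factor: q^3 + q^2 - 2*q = (q - 1)*(q^2 + 2*q) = q*(q - 1)*(q + 2)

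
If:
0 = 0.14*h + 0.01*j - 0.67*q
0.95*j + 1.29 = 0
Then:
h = 4.78571428571429*q + 0.0969924812030075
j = -1.36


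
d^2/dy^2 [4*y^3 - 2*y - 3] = 24*y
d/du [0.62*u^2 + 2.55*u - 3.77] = 1.24*u + 2.55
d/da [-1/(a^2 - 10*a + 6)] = 2*(a - 5)/(a^2 - 10*a + 6)^2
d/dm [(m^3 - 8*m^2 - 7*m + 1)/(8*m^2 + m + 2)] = (8*m^4 + 2*m^3 + 54*m^2 - 48*m - 15)/(64*m^4 + 16*m^3 + 33*m^2 + 4*m + 4)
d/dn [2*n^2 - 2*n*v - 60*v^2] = 4*n - 2*v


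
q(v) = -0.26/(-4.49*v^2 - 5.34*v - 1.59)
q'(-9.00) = 0.00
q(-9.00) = 0.00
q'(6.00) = -0.00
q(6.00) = 0.00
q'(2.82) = -0.00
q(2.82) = 0.00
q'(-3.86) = 0.00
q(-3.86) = 0.01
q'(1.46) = -0.01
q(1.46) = 0.01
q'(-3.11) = 0.01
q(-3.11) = 0.01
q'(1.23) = -0.02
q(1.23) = 0.02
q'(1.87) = -0.01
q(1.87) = 0.01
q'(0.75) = -0.05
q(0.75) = 0.03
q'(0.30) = -0.16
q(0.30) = 0.07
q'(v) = -0.26*(8.98*v + 5.34)/(-4.49*v^2 - 5.34*v - 1.59)^2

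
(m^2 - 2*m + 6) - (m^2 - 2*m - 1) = 7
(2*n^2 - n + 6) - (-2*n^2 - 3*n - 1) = 4*n^2 + 2*n + 7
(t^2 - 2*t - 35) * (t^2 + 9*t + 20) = t^4 + 7*t^3 - 33*t^2 - 355*t - 700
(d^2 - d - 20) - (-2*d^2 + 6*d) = 3*d^2 - 7*d - 20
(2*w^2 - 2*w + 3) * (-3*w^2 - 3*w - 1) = -6*w^4 - 5*w^2 - 7*w - 3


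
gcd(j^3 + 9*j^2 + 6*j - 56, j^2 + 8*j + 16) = j + 4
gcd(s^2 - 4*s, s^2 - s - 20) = 1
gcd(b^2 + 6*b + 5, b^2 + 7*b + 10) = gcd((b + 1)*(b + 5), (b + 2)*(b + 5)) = b + 5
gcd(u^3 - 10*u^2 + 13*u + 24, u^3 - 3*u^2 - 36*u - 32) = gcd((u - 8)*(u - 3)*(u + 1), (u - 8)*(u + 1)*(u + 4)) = u^2 - 7*u - 8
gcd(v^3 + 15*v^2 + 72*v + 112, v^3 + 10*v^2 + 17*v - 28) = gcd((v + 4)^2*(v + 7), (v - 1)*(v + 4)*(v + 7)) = v^2 + 11*v + 28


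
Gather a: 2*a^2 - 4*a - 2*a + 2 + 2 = 2*a^2 - 6*a + 4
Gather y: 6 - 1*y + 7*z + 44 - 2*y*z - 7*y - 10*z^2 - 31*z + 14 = y*(-2*z - 8) - 10*z^2 - 24*z + 64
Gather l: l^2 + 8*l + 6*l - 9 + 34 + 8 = l^2 + 14*l + 33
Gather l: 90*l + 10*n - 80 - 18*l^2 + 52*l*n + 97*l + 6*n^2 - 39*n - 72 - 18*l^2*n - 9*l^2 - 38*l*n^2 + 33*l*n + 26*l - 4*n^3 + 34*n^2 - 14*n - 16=l^2*(-18*n - 27) + l*(-38*n^2 + 85*n + 213) - 4*n^3 + 40*n^2 - 43*n - 168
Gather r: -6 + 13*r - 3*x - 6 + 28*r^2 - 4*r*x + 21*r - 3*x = 28*r^2 + r*(34 - 4*x) - 6*x - 12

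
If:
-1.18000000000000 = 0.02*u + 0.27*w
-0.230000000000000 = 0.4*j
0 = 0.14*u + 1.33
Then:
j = -0.58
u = -9.50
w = -3.67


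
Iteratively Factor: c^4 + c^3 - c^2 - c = (c + 1)*(c^3 - c) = (c + 1)^2*(c^2 - c) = c*(c + 1)^2*(c - 1)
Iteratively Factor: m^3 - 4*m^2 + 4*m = (m - 2)*(m^2 - 2*m) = (m - 2)^2*(m)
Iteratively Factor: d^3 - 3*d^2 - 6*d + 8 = (d + 2)*(d^2 - 5*d + 4) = (d - 4)*(d + 2)*(d - 1)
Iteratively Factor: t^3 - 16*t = (t + 4)*(t^2 - 4*t) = (t - 4)*(t + 4)*(t)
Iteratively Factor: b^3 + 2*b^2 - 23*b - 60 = (b + 3)*(b^2 - b - 20) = (b + 3)*(b + 4)*(b - 5)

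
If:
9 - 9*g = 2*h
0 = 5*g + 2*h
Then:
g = 9/4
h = -45/8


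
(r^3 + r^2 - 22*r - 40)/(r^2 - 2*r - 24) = (r^2 - 3*r - 10)/(r - 6)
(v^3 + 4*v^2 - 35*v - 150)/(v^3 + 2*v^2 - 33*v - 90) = (v + 5)/(v + 3)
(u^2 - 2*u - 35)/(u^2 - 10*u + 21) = (u + 5)/(u - 3)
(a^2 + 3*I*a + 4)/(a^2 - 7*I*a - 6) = (a + 4*I)/(a - 6*I)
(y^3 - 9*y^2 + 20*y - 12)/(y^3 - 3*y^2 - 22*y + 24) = (y - 2)/(y + 4)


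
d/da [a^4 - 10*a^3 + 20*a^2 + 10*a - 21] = 4*a^3 - 30*a^2 + 40*a + 10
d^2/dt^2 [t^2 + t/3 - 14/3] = 2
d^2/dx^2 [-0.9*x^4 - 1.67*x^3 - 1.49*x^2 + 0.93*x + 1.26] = -10.8*x^2 - 10.02*x - 2.98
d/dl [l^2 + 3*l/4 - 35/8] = 2*l + 3/4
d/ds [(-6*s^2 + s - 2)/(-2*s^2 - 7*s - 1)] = (44*s^2 + 4*s - 15)/(4*s^4 + 28*s^3 + 53*s^2 + 14*s + 1)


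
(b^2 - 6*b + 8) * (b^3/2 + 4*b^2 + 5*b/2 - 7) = b^5/2 + b^4 - 35*b^3/2 + 10*b^2 + 62*b - 56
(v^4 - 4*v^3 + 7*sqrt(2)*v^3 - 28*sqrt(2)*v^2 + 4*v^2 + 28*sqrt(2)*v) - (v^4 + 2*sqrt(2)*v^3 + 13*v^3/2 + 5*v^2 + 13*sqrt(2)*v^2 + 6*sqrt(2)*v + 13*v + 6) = -21*v^3/2 + 5*sqrt(2)*v^3 - 41*sqrt(2)*v^2 - v^2 - 13*v + 22*sqrt(2)*v - 6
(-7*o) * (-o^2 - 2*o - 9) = 7*o^3 + 14*o^2 + 63*o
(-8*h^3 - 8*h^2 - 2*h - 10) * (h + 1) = -8*h^4 - 16*h^3 - 10*h^2 - 12*h - 10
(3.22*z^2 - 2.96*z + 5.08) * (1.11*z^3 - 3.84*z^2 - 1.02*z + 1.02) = 3.5742*z^5 - 15.6504*z^4 + 13.7208*z^3 - 13.2036*z^2 - 8.2008*z + 5.1816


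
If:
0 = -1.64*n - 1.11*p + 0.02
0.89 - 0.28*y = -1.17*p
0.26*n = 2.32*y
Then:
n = 0.52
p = -0.75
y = 0.06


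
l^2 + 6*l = l*(l + 6)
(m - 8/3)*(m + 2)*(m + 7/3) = m^3 + 5*m^2/3 - 62*m/9 - 112/9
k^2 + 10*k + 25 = (k + 5)^2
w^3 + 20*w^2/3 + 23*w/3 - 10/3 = (w - 1/3)*(w + 2)*(w + 5)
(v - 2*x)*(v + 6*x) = v^2 + 4*v*x - 12*x^2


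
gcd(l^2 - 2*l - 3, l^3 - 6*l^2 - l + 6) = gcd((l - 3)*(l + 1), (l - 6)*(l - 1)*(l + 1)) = l + 1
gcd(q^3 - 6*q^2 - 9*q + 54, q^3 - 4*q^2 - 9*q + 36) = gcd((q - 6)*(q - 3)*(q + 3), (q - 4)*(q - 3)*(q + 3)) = q^2 - 9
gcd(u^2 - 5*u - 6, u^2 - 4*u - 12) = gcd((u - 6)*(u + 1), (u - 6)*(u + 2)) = u - 6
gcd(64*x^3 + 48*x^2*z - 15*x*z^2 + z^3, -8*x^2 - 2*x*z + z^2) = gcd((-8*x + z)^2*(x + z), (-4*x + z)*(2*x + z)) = 1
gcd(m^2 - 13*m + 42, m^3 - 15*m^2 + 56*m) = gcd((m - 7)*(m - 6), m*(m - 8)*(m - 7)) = m - 7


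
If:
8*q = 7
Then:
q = 7/8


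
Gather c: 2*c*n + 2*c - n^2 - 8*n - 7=c*(2*n + 2) - n^2 - 8*n - 7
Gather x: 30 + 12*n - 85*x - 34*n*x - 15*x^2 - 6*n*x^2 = 12*n + x^2*(-6*n - 15) + x*(-34*n - 85) + 30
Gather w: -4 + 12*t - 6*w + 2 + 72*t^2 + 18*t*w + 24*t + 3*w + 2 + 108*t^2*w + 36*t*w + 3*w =72*t^2 + 36*t + w*(108*t^2 + 54*t)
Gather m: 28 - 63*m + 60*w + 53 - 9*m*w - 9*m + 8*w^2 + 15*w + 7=m*(-9*w - 72) + 8*w^2 + 75*w + 88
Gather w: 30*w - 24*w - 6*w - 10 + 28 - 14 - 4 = 0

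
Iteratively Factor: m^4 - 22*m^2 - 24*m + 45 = (m + 3)*(m^3 - 3*m^2 - 13*m + 15) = (m - 1)*(m + 3)*(m^2 - 2*m - 15) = (m - 5)*(m - 1)*(m + 3)*(m + 3)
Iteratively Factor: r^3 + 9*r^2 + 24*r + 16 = (r + 4)*(r^2 + 5*r + 4) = (r + 1)*(r + 4)*(r + 4)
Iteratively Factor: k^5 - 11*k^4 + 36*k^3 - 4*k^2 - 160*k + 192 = (k - 4)*(k^4 - 7*k^3 + 8*k^2 + 28*k - 48) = (k - 4)^2*(k^3 - 3*k^2 - 4*k + 12) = (k - 4)^2*(k - 2)*(k^2 - k - 6) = (k - 4)^2*(k - 3)*(k - 2)*(k + 2)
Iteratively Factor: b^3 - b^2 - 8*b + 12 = (b + 3)*(b^2 - 4*b + 4) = (b - 2)*(b + 3)*(b - 2)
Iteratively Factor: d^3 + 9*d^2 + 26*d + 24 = (d + 3)*(d^2 + 6*d + 8) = (d + 3)*(d + 4)*(d + 2)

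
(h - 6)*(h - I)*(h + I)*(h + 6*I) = h^4 - 6*h^3 + 6*I*h^3 + h^2 - 36*I*h^2 - 6*h + 6*I*h - 36*I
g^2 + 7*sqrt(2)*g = g*(g + 7*sqrt(2))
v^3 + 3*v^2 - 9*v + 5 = (v - 1)^2*(v + 5)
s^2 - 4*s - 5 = (s - 5)*(s + 1)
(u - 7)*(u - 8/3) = u^2 - 29*u/3 + 56/3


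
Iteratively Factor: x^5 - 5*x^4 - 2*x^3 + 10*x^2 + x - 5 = (x - 1)*(x^4 - 4*x^3 - 6*x^2 + 4*x + 5) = (x - 1)*(x + 1)*(x^3 - 5*x^2 - x + 5) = (x - 1)*(x + 1)^2*(x^2 - 6*x + 5) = (x - 5)*(x - 1)*(x + 1)^2*(x - 1)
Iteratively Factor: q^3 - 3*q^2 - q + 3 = (q - 1)*(q^2 - 2*q - 3) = (q - 1)*(q + 1)*(q - 3)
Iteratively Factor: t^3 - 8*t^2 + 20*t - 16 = (t - 4)*(t^2 - 4*t + 4) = (t - 4)*(t - 2)*(t - 2)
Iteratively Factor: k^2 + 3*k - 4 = (k + 4)*(k - 1)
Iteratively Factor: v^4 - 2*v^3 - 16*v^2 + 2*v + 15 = (v + 3)*(v^3 - 5*v^2 - v + 5) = (v - 5)*(v + 3)*(v^2 - 1) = (v - 5)*(v - 1)*(v + 3)*(v + 1)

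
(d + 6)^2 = d^2 + 12*d + 36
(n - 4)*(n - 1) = n^2 - 5*n + 4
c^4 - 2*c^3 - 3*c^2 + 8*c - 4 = (c - 2)*(c - 1)^2*(c + 2)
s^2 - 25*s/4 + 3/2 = (s - 6)*(s - 1/4)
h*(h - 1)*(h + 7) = h^3 + 6*h^2 - 7*h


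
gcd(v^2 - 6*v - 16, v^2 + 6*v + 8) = v + 2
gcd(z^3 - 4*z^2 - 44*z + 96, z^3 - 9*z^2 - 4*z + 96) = z - 8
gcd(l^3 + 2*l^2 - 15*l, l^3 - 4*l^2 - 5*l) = l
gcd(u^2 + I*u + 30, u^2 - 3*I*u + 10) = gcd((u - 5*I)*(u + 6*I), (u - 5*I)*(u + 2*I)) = u - 5*I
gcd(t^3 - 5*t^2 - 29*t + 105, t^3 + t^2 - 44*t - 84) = t - 7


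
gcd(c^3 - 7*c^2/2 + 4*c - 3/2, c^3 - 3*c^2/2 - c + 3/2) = c^2 - 5*c/2 + 3/2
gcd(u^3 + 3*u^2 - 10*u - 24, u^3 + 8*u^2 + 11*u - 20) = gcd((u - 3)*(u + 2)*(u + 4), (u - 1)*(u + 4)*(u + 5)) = u + 4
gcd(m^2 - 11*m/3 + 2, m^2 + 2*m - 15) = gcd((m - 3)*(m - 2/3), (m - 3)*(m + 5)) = m - 3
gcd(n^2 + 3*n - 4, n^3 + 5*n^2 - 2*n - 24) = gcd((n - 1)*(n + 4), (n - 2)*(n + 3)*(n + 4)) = n + 4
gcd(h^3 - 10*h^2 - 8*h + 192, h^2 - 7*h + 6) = h - 6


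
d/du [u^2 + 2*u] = 2*u + 2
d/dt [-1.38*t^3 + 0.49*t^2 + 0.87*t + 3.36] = -4.14*t^2 + 0.98*t + 0.87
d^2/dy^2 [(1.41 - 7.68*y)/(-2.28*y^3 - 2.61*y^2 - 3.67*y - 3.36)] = (239.542272*y^5 + 186.255936*y^4 - 158.142528*y^3 - 834.43959*y^2 - 420.328602*y - 202.659258)/(11.852352*y^9 + 40.703472*y^8 + 103.829148*y^7 + 201.216069*y^6 + 287.096625*y^5 + 342.818271*y^4 + 319.758319*y^3 + 224.16408*y^2 + 124.298496*y + 37.933056)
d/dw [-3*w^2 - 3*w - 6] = -6*w - 3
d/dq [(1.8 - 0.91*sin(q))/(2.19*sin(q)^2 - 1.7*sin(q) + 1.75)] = (1.9929*sin(q)^2 - 7.884*sin(q) + 1.4675)*cos(q)/(4.7961*sin(q)^4 - 7.446*sin(q)^3 + 10.555*sin(q)^2 - 5.95*sin(q) + 3.0625)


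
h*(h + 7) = h^2 + 7*h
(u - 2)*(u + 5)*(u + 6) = u^3 + 9*u^2 + 8*u - 60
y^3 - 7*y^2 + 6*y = y*(y - 6)*(y - 1)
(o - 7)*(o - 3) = o^2 - 10*o + 21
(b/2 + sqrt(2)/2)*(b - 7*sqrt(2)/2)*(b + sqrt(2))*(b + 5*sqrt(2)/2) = b^4/2 + sqrt(2)*b^3/2 - 39*b^2/4 - 37*sqrt(2)*b/2 - 35/2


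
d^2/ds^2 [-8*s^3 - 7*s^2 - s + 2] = -48*s - 14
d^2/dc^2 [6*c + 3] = 0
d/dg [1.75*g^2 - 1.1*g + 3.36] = 3.5*g - 1.1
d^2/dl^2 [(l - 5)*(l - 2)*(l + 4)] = 6*l - 6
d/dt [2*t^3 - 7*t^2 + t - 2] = 6*t^2 - 14*t + 1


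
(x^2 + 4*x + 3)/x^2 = 1 + 4/x + 3/x^2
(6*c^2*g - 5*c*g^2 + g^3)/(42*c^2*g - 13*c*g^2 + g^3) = (6*c^2 - 5*c*g + g^2)/(42*c^2 - 13*c*g + g^2)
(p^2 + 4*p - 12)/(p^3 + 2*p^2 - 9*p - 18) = (p^2 + 4*p - 12)/(p^3 + 2*p^2 - 9*p - 18)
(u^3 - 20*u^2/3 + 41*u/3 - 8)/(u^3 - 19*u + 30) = (3*u^2 - 11*u + 8)/(3*(u^2 + 3*u - 10))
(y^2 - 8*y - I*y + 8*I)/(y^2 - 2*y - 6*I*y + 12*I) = (y^2 - 8*y - I*y + 8*I)/(y^2 - 2*y - 6*I*y + 12*I)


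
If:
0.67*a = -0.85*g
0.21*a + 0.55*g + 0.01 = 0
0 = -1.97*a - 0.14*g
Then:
No Solution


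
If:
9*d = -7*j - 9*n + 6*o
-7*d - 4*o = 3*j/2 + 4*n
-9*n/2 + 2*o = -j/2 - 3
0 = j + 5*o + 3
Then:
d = 124/517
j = -576/517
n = 194/517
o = -195/517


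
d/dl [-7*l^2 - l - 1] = -14*l - 1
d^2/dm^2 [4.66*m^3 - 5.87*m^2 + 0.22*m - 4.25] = 27.96*m - 11.74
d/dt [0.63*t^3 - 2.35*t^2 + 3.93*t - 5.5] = 1.89*t^2 - 4.7*t + 3.93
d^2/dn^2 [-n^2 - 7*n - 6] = -2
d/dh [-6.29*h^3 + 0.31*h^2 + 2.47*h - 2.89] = -18.87*h^2 + 0.62*h + 2.47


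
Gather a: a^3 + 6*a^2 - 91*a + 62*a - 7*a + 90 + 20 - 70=a^3 + 6*a^2 - 36*a + 40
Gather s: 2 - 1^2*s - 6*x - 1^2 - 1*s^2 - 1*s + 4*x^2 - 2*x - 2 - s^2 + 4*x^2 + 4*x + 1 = -2*s^2 - 2*s + 8*x^2 - 4*x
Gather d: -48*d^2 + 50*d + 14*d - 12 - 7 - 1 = -48*d^2 + 64*d - 20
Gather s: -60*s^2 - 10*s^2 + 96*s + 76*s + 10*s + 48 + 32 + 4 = -70*s^2 + 182*s + 84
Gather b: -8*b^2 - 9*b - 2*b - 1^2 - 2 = -8*b^2 - 11*b - 3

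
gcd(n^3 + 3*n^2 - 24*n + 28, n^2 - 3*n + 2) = n - 2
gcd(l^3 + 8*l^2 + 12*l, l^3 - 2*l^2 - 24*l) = l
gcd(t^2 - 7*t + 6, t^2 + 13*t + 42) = 1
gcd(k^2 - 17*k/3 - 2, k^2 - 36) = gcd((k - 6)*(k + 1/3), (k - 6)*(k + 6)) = k - 6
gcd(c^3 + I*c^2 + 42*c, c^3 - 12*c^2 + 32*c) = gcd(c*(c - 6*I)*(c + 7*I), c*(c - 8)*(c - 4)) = c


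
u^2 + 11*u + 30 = (u + 5)*(u + 6)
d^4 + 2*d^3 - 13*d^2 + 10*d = d*(d - 2)*(d - 1)*(d + 5)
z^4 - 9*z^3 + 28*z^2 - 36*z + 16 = (z - 4)*(z - 2)^2*(z - 1)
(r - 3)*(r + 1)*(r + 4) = r^3 + 2*r^2 - 11*r - 12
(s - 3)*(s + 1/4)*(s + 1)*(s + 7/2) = s^4 + 7*s^3/4 - 77*s^2/8 - 13*s - 21/8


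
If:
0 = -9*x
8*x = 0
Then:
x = 0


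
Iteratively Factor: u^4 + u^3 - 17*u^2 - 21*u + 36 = (u - 4)*(u^3 + 5*u^2 + 3*u - 9) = (u - 4)*(u + 3)*(u^2 + 2*u - 3) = (u - 4)*(u + 3)^2*(u - 1)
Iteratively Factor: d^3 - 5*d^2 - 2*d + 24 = (d + 2)*(d^2 - 7*d + 12) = (d - 4)*(d + 2)*(d - 3)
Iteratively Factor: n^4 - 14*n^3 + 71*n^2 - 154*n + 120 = (n - 2)*(n^3 - 12*n^2 + 47*n - 60) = (n - 5)*(n - 2)*(n^2 - 7*n + 12) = (n - 5)*(n - 3)*(n - 2)*(n - 4)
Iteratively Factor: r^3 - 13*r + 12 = (r + 4)*(r^2 - 4*r + 3) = (r - 3)*(r + 4)*(r - 1)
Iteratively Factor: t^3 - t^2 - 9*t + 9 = (t + 3)*(t^2 - 4*t + 3) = (t - 3)*(t + 3)*(t - 1)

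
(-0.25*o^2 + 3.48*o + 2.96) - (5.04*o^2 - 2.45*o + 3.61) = -5.29*o^2 + 5.93*o - 0.65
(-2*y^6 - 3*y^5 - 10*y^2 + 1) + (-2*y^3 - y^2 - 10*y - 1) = -2*y^6 - 3*y^5 - 2*y^3 - 11*y^2 - 10*y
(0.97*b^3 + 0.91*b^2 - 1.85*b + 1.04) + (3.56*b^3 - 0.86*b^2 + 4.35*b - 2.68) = 4.53*b^3 + 0.05*b^2 + 2.5*b - 1.64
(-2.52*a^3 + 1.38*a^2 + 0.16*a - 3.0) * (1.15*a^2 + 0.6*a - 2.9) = -2.898*a^5 + 0.0749999999999997*a^4 + 8.32*a^3 - 7.356*a^2 - 2.264*a + 8.7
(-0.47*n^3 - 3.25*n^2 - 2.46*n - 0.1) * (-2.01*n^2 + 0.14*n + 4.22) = 0.9447*n^5 + 6.4667*n^4 + 2.5062*n^3 - 13.8584*n^2 - 10.3952*n - 0.422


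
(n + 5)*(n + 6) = n^2 + 11*n + 30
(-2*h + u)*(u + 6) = -2*h*u - 12*h + u^2 + 6*u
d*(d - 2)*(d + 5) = d^3 + 3*d^2 - 10*d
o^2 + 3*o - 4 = (o - 1)*(o + 4)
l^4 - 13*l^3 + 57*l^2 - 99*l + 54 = (l - 6)*(l - 3)^2*(l - 1)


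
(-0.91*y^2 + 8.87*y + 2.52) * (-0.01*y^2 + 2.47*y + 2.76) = 0.0091*y^4 - 2.3364*y^3 + 19.3721*y^2 + 30.7056*y + 6.9552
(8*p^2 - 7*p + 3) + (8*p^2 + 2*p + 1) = 16*p^2 - 5*p + 4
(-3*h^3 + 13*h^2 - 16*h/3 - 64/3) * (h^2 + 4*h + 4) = -3*h^5 + h^4 + 104*h^3/3 + 28*h^2/3 - 320*h/3 - 256/3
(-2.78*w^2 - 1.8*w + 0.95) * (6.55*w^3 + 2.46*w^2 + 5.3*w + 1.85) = -18.209*w^5 - 18.6288*w^4 - 12.9395*w^3 - 12.346*w^2 + 1.705*w + 1.7575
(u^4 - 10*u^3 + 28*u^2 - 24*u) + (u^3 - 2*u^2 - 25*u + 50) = u^4 - 9*u^3 + 26*u^2 - 49*u + 50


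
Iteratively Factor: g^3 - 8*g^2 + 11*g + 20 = (g + 1)*(g^2 - 9*g + 20) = (g - 4)*(g + 1)*(g - 5)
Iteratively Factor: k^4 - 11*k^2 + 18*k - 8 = (k - 2)*(k^3 + 2*k^2 - 7*k + 4) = (k - 2)*(k - 1)*(k^2 + 3*k - 4) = (k - 2)*(k - 1)^2*(k + 4)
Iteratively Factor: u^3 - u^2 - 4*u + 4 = (u - 2)*(u^2 + u - 2) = (u - 2)*(u - 1)*(u + 2)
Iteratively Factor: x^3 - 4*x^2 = (x)*(x^2 - 4*x) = x*(x - 4)*(x)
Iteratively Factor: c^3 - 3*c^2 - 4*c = (c + 1)*(c^2 - 4*c) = c*(c + 1)*(c - 4)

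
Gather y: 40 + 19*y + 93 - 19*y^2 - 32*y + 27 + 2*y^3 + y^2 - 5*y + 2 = 2*y^3 - 18*y^2 - 18*y + 162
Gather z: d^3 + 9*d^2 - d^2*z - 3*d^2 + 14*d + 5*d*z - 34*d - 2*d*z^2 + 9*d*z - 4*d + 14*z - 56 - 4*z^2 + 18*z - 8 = d^3 + 6*d^2 - 24*d + z^2*(-2*d - 4) + z*(-d^2 + 14*d + 32) - 64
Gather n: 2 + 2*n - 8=2*n - 6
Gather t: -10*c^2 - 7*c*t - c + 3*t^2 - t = -10*c^2 - c + 3*t^2 + t*(-7*c - 1)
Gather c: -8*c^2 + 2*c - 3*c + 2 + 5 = -8*c^2 - c + 7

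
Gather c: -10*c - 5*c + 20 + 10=30 - 15*c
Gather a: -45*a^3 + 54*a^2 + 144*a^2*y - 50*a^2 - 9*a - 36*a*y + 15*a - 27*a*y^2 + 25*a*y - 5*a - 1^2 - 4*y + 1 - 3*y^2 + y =-45*a^3 + a^2*(144*y + 4) + a*(-27*y^2 - 11*y + 1) - 3*y^2 - 3*y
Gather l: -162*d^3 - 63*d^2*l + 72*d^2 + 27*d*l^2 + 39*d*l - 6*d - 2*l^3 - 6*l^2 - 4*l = -162*d^3 + 72*d^2 - 6*d - 2*l^3 + l^2*(27*d - 6) + l*(-63*d^2 + 39*d - 4)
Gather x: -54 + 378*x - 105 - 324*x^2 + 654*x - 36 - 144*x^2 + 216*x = -468*x^2 + 1248*x - 195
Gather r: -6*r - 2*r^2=-2*r^2 - 6*r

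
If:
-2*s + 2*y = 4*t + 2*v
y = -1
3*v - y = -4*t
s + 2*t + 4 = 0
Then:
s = 1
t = -5/2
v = 3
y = -1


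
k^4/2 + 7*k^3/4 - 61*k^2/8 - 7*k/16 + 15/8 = (k/2 + 1/4)*(k - 5/2)*(k - 1/2)*(k + 6)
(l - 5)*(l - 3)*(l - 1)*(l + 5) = l^4 - 4*l^3 - 22*l^2 + 100*l - 75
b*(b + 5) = b^2 + 5*b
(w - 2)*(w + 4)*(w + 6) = w^3 + 8*w^2 + 4*w - 48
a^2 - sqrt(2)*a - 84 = (a - 7*sqrt(2))*(a + 6*sqrt(2))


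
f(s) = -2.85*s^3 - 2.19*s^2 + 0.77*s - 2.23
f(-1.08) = -2.03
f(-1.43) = 0.52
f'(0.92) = -10.50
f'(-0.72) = -0.51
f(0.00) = -2.23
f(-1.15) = -1.68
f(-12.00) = 4597.97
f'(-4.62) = -161.49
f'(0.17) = -0.22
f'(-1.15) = -5.50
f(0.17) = -2.18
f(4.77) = -357.70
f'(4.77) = -214.66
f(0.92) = -5.59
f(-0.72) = -2.86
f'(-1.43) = -10.45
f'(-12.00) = -1177.87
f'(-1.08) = -4.47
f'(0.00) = 0.77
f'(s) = -8.55*s^2 - 4.38*s + 0.77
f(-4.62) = 228.51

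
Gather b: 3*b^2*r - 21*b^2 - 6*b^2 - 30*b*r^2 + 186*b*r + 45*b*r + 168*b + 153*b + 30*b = b^2*(3*r - 27) + b*(-30*r^2 + 231*r + 351)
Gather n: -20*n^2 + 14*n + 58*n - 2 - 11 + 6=-20*n^2 + 72*n - 7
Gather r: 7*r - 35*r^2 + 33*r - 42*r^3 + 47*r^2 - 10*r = -42*r^3 + 12*r^2 + 30*r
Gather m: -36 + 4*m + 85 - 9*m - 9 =40 - 5*m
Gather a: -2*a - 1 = -2*a - 1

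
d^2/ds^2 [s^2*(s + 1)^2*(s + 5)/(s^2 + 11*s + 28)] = 2*(3*s^7 + 95*s^6 + 1209*s^5 + 7749*s^4 + 26056*s^3 + 42672*s^2 + 25872*s + 3920)/(s^6 + 33*s^5 + 447*s^4 + 3179*s^3 + 12516*s^2 + 25872*s + 21952)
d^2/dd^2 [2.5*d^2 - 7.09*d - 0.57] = 5.00000000000000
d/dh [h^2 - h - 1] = 2*h - 1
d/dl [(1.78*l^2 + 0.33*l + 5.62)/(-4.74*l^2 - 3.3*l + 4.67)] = (-4.3098*l^2 + 69.9028*l + 20.0871)/(22.4676*l^4 + 31.284*l^3 - 33.3816*l^2 - 30.822*l + 21.8089)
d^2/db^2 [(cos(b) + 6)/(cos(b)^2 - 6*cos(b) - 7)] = (9*sin(b)^4*cos(b) + 30*sin(b)^4 - 366*sin(b)^2 - 161*cos(b)/2 - 15*cos(3*b) - cos(5*b)/2 - 96)/(sin(b)^2 + 6*cos(b) + 6)^3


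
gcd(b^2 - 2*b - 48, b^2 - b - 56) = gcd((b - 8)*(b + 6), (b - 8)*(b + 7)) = b - 8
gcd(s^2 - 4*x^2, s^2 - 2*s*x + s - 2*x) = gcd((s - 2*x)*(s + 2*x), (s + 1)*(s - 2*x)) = -s + 2*x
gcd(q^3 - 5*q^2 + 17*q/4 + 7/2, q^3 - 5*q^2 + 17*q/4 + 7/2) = q^3 - 5*q^2 + 17*q/4 + 7/2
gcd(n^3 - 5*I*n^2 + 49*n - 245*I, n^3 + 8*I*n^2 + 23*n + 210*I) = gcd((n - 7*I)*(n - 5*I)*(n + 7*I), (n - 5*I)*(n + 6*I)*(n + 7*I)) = n^2 + 2*I*n + 35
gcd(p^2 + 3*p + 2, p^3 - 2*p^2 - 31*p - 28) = p + 1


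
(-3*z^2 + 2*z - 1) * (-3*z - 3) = 9*z^3 + 3*z^2 - 3*z + 3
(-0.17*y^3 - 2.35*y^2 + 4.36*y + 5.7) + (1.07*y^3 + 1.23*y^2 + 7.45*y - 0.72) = 0.9*y^3 - 1.12*y^2 + 11.81*y + 4.98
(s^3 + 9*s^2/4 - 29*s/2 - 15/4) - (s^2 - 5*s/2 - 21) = s^3 + 5*s^2/4 - 12*s + 69/4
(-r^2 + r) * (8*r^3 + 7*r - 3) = -8*r^5 + 8*r^4 - 7*r^3 + 10*r^2 - 3*r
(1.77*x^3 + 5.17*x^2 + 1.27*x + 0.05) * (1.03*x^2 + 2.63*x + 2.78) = 1.8231*x^5 + 9.9802*x^4 + 19.8258*x^3 + 17.7642*x^2 + 3.6621*x + 0.139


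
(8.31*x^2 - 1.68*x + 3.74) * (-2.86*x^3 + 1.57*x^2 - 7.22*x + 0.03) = -23.7666*x^5 + 17.8515*x^4 - 73.3322*x^3 + 18.2507*x^2 - 27.0532*x + 0.1122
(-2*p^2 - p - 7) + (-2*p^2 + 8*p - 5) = -4*p^2 + 7*p - 12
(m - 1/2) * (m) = m^2 - m/2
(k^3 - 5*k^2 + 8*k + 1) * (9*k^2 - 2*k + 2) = 9*k^5 - 47*k^4 + 84*k^3 - 17*k^2 + 14*k + 2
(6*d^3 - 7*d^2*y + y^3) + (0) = 6*d^3 - 7*d^2*y + y^3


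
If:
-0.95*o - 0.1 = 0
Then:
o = -0.11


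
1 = 1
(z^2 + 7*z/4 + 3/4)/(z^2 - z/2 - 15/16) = 4*(z + 1)/(4*z - 5)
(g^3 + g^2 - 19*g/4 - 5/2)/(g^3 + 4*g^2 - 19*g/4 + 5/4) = (4*g^3 + 4*g^2 - 19*g - 10)/(4*g^3 + 16*g^2 - 19*g + 5)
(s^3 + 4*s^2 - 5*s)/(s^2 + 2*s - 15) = s*(s - 1)/(s - 3)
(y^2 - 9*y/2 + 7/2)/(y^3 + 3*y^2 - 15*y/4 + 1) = 2*(2*y^2 - 9*y + 7)/(4*y^3 + 12*y^2 - 15*y + 4)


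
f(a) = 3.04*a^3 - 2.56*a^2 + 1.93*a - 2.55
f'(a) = 9.12*a^2 - 5.12*a + 1.93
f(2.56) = 36.62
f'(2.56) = 48.59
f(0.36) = -2.05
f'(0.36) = 1.27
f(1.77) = 9.70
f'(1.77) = 21.44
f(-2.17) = -49.86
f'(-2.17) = 55.99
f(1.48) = 4.55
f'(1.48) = 14.33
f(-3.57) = -180.38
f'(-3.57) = 136.44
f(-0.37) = -3.77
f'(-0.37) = 5.07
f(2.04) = 16.54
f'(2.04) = 29.44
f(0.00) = -2.55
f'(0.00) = 1.93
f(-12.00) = -5647.47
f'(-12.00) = 1376.65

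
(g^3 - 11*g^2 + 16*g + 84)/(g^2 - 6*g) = g - 5 - 14/g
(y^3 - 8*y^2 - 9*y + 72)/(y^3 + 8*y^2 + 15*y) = (y^2 - 11*y + 24)/(y*(y + 5))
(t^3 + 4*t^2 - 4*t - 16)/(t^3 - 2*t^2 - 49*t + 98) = (t^2 + 6*t + 8)/(t^2 - 49)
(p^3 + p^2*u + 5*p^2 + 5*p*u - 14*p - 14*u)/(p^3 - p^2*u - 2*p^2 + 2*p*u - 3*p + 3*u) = (p^3 + p^2*u + 5*p^2 + 5*p*u - 14*p - 14*u)/(p^3 - p^2*u - 2*p^2 + 2*p*u - 3*p + 3*u)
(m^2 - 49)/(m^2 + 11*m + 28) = (m - 7)/(m + 4)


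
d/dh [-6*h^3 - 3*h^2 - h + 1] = -18*h^2 - 6*h - 1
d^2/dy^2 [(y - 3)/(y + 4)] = -14/(y + 4)^3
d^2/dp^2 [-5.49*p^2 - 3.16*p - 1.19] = -10.9800000000000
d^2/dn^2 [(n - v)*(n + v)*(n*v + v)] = 2*v*(3*n + 1)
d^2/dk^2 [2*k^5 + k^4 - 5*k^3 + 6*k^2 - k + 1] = 40*k^3 + 12*k^2 - 30*k + 12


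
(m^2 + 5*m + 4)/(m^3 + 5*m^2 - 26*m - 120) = (m + 1)/(m^2 + m - 30)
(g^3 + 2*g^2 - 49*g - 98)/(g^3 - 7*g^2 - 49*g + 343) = (g + 2)/(g - 7)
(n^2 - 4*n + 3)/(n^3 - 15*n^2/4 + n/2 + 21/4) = 4*(n - 1)/(4*n^2 - 3*n - 7)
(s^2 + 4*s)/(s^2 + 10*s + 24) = s/(s + 6)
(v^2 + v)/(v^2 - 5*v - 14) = v*(v + 1)/(v^2 - 5*v - 14)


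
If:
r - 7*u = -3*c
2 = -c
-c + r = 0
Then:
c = -2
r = -2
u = -8/7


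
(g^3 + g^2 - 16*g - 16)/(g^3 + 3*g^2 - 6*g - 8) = (g - 4)/(g - 2)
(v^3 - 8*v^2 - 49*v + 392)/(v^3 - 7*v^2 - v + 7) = (v^2 - v - 56)/(v^2 - 1)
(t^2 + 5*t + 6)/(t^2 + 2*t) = (t + 3)/t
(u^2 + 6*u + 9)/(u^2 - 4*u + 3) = (u^2 + 6*u + 9)/(u^2 - 4*u + 3)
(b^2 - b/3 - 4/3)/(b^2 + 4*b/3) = (3*b^2 - b - 4)/(b*(3*b + 4))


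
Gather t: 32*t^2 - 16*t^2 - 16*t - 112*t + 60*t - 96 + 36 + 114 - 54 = 16*t^2 - 68*t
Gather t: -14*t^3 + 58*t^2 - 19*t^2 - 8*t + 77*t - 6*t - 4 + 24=-14*t^3 + 39*t^2 + 63*t + 20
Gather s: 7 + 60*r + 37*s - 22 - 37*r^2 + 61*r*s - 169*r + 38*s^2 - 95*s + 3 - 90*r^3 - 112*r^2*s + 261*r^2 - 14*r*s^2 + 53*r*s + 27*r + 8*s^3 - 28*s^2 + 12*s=-90*r^3 + 224*r^2 - 82*r + 8*s^3 + s^2*(10 - 14*r) + s*(-112*r^2 + 114*r - 46) - 12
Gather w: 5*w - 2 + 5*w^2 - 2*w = 5*w^2 + 3*w - 2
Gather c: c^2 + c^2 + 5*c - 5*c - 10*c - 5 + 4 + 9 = 2*c^2 - 10*c + 8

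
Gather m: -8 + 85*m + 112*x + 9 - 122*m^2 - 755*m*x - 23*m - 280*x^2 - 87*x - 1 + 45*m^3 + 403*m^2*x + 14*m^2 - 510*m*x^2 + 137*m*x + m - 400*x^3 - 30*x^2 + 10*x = 45*m^3 + m^2*(403*x - 108) + m*(-510*x^2 - 618*x + 63) - 400*x^3 - 310*x^2 + 35*x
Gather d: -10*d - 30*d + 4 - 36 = -40*d - 32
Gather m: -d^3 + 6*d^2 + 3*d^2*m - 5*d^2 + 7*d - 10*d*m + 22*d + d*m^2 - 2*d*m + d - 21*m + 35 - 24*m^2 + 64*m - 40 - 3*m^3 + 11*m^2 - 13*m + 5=-d^3 + d^2 + 30*d - 3*m^3 + m^2*(d - 13) + m*(3*d^2 - 12*d + 30)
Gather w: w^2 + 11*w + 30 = w^2 + 11*w + 30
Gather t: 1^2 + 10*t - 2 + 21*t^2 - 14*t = 21*t^2 - 4*t - 1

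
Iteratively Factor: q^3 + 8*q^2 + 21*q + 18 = (q + 3)*(q^2 + 5*q + 6) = (q + 3)^2*(q + 2)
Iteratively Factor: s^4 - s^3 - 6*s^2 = (s)*(s^3 - s^2 - 6*s) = s^2*(s^2 - s - 6) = s^2*(s + 2)*(s - 3)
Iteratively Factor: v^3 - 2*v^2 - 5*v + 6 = (v + 2)*(v^2 - 4*v + 3) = (v - 1)*(v + 2)*(v - 3)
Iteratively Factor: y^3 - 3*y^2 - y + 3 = (y - 3)*(y^2 - 1) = (y - 3)*(y - 1)*(y + 1)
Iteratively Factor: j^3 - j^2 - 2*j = (j - 2)*(j^2 + j) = (j - 2)*(j + 1)*(j)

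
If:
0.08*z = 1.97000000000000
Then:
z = 24.62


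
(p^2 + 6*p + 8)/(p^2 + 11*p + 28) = (p + 2)/(p + 7)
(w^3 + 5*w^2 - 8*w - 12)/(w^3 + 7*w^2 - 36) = (w + 1)/(w + 3)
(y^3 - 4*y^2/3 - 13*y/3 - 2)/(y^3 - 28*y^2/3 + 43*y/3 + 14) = (y + 1)/(y - 7)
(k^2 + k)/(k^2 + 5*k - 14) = k*(k + 1)/(k^2 + 5*k - 14)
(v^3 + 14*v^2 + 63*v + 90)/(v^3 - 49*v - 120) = (v + 6)/(v - 8)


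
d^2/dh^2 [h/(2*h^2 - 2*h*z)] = ((-3*h + z)*(h - z) + (2*h - z)^2)/(h^2*(h - z)^3)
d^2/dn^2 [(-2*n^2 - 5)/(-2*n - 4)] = 13/(n^3 + 6*n^2 + 12*n + 8)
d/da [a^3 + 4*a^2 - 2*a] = 3*a^2 + 8*a - 2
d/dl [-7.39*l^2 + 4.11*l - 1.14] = 4.11 - 14.78*l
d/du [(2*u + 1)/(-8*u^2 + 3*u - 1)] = (16*u^2 + 16*u - 5)/(64*u^4 - 48*u^3 + 25*u^2 - 6*u + 1)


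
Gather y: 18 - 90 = -72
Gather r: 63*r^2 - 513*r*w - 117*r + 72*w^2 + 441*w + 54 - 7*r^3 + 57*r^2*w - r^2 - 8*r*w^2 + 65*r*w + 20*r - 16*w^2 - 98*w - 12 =-7*r^3 + r^2*(57*w + 62) + r*(-8*w^2 - 448*w - 97) + 56*w^2 + 343*w + 42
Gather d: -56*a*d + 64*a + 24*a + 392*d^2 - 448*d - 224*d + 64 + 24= 88*a + 392*d^2 + d*(-56*a - 672) + 88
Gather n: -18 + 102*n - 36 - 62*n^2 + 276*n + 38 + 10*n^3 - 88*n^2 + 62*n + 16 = 10*n^3 - 150*n^2 + 440*n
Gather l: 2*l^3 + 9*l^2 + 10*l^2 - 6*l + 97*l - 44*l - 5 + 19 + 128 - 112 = 2*l^3 + 19*l^2 + 47*l + 30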